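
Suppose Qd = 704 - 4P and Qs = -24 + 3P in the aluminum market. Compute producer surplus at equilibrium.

Equilibrium: 704 - 4P = -24 + 3P gives P* = 104, Q* = 288.
Supply starts at P = 8 (where Qs = 0).
PS = ½(104 − 8)(288) = 13824.

Producer surplus = 13824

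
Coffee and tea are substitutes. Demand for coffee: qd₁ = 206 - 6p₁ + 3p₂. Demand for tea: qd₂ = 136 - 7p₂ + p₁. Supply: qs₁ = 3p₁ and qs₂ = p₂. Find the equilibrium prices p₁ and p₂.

Market 1: 206 - 6p₁ + 3p₂ = 3p₁ → 9p₁ - 3p₂ = 206.
Market 2: 8p₂ - p₁ = 136.
Eliminating p₂: 8×(1) + 3×(2) gives 69p₁ = 2056, so p₁ = 2056/69.
Back-substitute into (2): p₂ = (136 + 1×2056/69) / 8 = 1430/69.

p₁ = 2056/69, p₂ = 1430/69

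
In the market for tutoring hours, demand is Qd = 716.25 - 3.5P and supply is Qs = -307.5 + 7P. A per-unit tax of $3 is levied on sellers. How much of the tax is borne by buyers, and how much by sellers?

Pre-tax equilibrium: P* = 97.5, Q* = 375.
Tax on sellers shifts supply to Qs = -307.5 + 7(P − 3) = -328.5 + 7P.
716.25 - 3.5P = -328.5 + 7P gives buyer price Pb = 99.5; sellers receive Ps = 99.5 − 3 = 96.5.
New quantity: Q = 716.25 − 3.5(99.5) = 368.
Buyer burden = 99.5 − 97.5 = 2; seller burden = 97.5 − 96.5 = 1.

Buyers bear $2, sellers bear $1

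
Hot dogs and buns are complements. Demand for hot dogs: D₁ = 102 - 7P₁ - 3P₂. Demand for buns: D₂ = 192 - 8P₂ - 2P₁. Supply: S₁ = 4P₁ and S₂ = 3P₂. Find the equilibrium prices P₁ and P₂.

Market 1: 102 - 7P₁ - 3P₂ = 4P₁ → 11P₁ + 3P₂ = 102.
Market 2: 11P₂ + 2P₁ = 192.
Eliminating P₂: 11×(1) − 3×(2) gives 115P₁ = 546, so P₁ = 546/115.
Back-substitute into (2): P₂ = (192 − 2×546/115) / 11 = 1908/115.

P₁ = 546/115, P₂ = 1908/115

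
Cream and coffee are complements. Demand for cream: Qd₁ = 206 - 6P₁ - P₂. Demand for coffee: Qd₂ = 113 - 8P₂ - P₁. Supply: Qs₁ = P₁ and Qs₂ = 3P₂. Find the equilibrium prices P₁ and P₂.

Market 1: 206 - 6P₁ - P₂ = P₁ → 7P₁ + P₂ = 206.
Market 2: 11P₂ + P₁ = 113.
Eliminating P₂: 11×(1) − 1×(2) gives 76P₁ = 2153, so P₁ = 2153/76.
Back-substitute into (2): P₂ = (113 − 1×2153/76) / 11 = 585/76.

P₁ = 2153/76, P₂ = 585/76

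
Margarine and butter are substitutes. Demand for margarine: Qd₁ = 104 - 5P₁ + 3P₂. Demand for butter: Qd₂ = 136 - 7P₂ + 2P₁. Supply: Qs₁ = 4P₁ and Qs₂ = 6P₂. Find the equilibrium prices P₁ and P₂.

Market 1: 104 - 5P₁ + 3P₂ = 4P₁ → 9P₁ - 3P₂ = 104.
Market 2: 13P₂ - 2P₁ = 136.
Eliminating P₂: 13×(1) + 3×(2) gives 111P₁ = 1760, so P₁ = 1760/111.
Back-substitute into (2): P₂ = (136 + 2×1760/111) / 13 = 1432/111.

P₁ = 1760/111, P₂ = 1432/111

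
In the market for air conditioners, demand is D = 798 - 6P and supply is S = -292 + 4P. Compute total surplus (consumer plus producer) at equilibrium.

Equilibrium: 798 - 6P = -292 + 4P gives P* = 109, Q* = 144.
Demand choke price: P = 133; supply starts at P = 73.
CS = ½(133 − 109)(144) = 1728; PS = ½(109 − 73)(144) = 2592.

Total surplus = 4320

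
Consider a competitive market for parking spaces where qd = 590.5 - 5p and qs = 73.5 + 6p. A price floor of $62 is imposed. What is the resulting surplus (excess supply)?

Equilibrium price would be p* = 47, so the floor at 62 binds.
At p = 62: qd = 280.5, qs = 445.5.
Surplus = 445.5 − 280.5 = 165.

Surplus = 165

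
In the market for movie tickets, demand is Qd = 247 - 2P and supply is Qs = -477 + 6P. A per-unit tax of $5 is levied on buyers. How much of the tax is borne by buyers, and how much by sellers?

Buyers bear $3.75, sellers bear $1.25

Pre-tax equilibrium: P* = 90.5, Q* = 66.
Tax on buyers shifts demand to Qd = 247 − 2(P + 5) = 237 - 2P.
237 - 2P = -477 + 6P gives seller price Ps = 89.25; buyers pay Pb = 89.25 + 5 = 94.25.
New quantity: Q = 247 − 2(94.25) = 58.5.
Buyer burden = 94.25 − 90.5 = 3.75; seller burden = 90.5 − 89.25 = 1.25.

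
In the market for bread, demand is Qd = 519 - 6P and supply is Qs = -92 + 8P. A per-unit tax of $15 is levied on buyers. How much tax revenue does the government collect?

Pre-tax equilibrium: P* = 611/14, Q* = 1800/7.
Tax on buyers shifts demand to Qd = 519 − 6(P + 15) = 429 - 6P.
429 - 6P = -92 + 8P gives seller price Ps = 521/14; buyers pay Pb = 521/14 + 15 = 731/14.
New quantity: Q = 519 − 6(731/14) = 1440/7.
Revenue = 15 × 1440/7 = 21600/7.

Tax revenue = 21600/7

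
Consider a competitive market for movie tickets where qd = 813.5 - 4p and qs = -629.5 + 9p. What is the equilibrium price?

p* = 111

Set qd = qs: 813.5 - 4p = -629.5 + 9p.
1443 = 13p, so p* = 111.
q* = 813.5 − 4(111) = 369.5.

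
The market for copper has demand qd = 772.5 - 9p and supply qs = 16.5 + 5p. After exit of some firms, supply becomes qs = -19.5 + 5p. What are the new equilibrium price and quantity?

p' = 396/7, q' = 3687/14

Original equilibrium: p* = 54, q* = 286.5.
New equilibrium: 772.5 - 9p = -19.5 + 5p, so 792 = 14p and p' = 396/7; q' = 772.5 − 9(396/7) = 3687/14.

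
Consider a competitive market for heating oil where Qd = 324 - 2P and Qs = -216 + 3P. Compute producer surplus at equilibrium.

Producer surplus = 1944

Equilibrium: 324 - 2P = -216 + 3P gives P* = 108, Q* = 108.
Supply starts at P = 72 (where Qs = 0).
PS = ½(108 − 72)(108) = 1944.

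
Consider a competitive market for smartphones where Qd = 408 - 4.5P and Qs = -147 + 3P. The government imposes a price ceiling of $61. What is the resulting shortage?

Equilibrium price would be P* = 74, so the ceiling at 61 binds.
At P = 61: Qd = 408 − 4.5(61) = 133.5, Qs = -147 + 3(61) = 36.
Shortage = 133.5 − 36 = 97.5.

Shortage = 97.5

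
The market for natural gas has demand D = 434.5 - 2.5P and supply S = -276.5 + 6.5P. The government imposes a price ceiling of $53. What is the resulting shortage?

Equilibrium price would be P* = 79, so the ceiling at 53 binds.
At P = 53: D = 434.5 − 2.5(53) = 302, S = -276.5 + 6.5(53) = 68.
Shortage = 302 − 68 = 234.

Shortage = 234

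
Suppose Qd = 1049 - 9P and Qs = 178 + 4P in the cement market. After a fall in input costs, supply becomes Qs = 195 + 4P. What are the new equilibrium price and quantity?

P' = 854/13, Q' = 5951/13

Original equilibrium: P* = 67, Q* = 446.
New equilibrium: 1049 - 9P = 195 + 4P, so 854 = 13P and P' = 854/13; Q' = 1049 − 9(854/13) = 5951/13.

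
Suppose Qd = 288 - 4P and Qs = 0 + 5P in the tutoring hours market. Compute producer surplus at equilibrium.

Producer surplus = 2560

Equilibrium: 288 - 4P = 0 + 5P gives P* = 32, Q* = 160.
Supply starts at P = 0 (where Qs = 0).
PS = ½(32 − 0)(160) = 2560.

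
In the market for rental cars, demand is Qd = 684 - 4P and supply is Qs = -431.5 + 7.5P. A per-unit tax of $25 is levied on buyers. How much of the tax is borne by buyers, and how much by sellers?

Pre-tax equilibrium: P* = 97, Q* = 296.
Tax on buyers shifts demand to Qd = 684 − 4(P + 25) = 584 - 4P.
584 - 4P = -431.5 + 7.5P gives seller price Ps = 2031/23; buyers pay Pb = 2031/23 + 25 = 2606/23.
New quantity: Q = 684 − 4(2606/23) = 5308/23.
Buyer burden = 2606/23 − 97 = 375/23; seller burden = 97 − 2031/23 = 200/23.

Buyers bear 375/23, sellers bear 200/23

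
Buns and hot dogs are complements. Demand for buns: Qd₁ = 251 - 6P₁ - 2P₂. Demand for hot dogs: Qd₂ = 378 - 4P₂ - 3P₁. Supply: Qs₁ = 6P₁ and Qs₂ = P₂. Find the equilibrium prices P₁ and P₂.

Market 1: 251 - 6P₁ - 2P₂ = 6P₁ → 12P₁ + 2P₂ = 251.
Market 2: 5P₂ + 3P₁ = 378.
Eliminating P₂: 5×(1) − 2×(2) gives 54P₁ = 499, so P₁ = 499/54.
Back-substitute into (2): P₂ = (378 − 3×499/54) / 5 = 1261/18.

P₁ = 499/54, P₂ = 1261/18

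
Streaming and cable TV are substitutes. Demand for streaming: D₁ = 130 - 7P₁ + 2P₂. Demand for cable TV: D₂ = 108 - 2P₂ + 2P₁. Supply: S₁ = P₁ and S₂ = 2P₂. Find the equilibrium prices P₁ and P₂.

P₁ = 184/7, P₂ = 281/7

Market 1: 130 - 7P₁ + 2P₂ = P₁ → 8P₁ - 2P₂ = 130.
Market 2: 4P₂ - 2P₁ = 108.
Eliminating P₂: 4×(1) + 2×(2) gives 28P₁ = 736, so P₁ = 184/7.
Back-substitute into (2): P₂ = (108 + 2×184/7) / 4 = 281/7.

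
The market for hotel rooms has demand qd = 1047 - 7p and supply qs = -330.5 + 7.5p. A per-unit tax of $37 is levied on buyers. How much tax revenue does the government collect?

Tax revenue = 266141/29

Pre-tax equilibrium: p* = 95, q* = 382.
Tax on buyers shifts demand to qd = 1047 − 7(p + 37) = 788 - 7p.
788 - 7p = -330.5 + 7.5p gives seller price ps = 2237/29; buyers pay pb = 2237/29 + 37 = 3310/29.
New quantity: q = 1047 − 7(3310/29) = 7193/29.
Revenue = 37 × 7193/29 = 266141/29.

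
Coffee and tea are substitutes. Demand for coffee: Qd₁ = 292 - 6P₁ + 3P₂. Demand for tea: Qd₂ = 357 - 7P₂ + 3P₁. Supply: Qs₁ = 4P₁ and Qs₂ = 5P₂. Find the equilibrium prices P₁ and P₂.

P₁ = 1525/37, P₂ = 1482/37

Market 1: 292 - 6P₁ + 3P₂ = 4P₁ → 10P₁ - 3P₂ = 292.
Market 2: 12P₂ - 3P₁ = 357.
Eliminating P₂: 12×(1) + 3×(2) gives 111P₁ = 4575, so P₁ = 1525/37.
Back-substitute into (2): P₂ = (357 + 3×1525/37) / 12 = 1482/37.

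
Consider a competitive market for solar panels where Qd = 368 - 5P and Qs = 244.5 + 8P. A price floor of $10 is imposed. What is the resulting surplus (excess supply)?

Equilibrium price would be P* = 9.5, so the floor at 10 binds.
At P = 10: Qd = 318, Qs = 324.5.
Surplus = 324.5 − 318 = 6.5.

Surplus = 6.5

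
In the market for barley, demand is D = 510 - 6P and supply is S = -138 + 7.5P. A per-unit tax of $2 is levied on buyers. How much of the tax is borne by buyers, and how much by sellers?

Buyers bear 10/9, sellers bear 8/9

Pre-tax equilibrium: P* = 48, Q* = 222.
Tax on buyers shifts demand to D = 510 − 6(P + 2) = 498 - 6P.
498 - 6P = -138 + 7.5P gives seller price Ps = 424/9; buyers pay Pb = 424/9 + 2 = 442/9.
New quantity: Q = 510 − 6(442/9) = 646/3.
Buyer burden = 442/9 − 48 = 10/9; seller burden = 48 − 424/9 = 8/9.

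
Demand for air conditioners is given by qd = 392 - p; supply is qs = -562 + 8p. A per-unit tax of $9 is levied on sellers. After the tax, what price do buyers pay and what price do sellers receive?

Buyers pay $114, sellers receive $105

Pre-tax equilibrium: p* = 106, q* = 286.
Tax on sellers shifts supply to qs = -562 + 8(p − 9) = -634 + 8p.
392 - p = -634 + 8p gives buyer price pb = 114; sellers receive ps = 114 − 9 = 105.
New quantity: q = 392 − 1(114) = 278.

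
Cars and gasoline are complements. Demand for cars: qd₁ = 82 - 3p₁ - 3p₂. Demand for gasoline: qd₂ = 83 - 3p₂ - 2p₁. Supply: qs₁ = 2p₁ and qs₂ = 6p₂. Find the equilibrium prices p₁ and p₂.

Market 1: 82 - 3p₁ - 3p₂ = 2p₁ → 5p₁ + 3p₂ = 82.
Market 2: 9p₂ + 2p₁ = 83.
Eliminating p₂: 9×(1) − 3×(2) gives 39p₁ = 489, so p₁ = 163/13.
Back-substitute into (2): p₂ = (83 − 2×163/13) / 9 = 251/39.

p₁ = 163/13, p₂ = 251/39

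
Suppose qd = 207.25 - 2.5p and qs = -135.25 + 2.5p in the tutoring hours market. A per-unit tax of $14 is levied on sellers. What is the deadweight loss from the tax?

Pre-tax equilibrium: p* = 68.5, q* = 36.
Tax on sellers shifts supply to qs = -135.25 + 2.5(p − 14) = -170.25 + 2.5p.
207.25 - 2.5p = -170.25 + 2.5p gives buyer price pb = 75.5; sellers receive ps = 75.5 − 14 = 61.5.
New quantity: q = 207.25 − 2.5(75.5) = 18.5.
DWL = ½ × 14 × (36 − 18.5) = 122.5.

Deadweight loss = 122.5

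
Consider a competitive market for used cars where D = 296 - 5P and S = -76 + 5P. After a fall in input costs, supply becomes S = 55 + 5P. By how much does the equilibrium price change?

Original equilibrium: P* = 37.2, Q* = 110.
New equilibrium: 296 - 5P = 55 + 5P, so 241 = 10P and P' = 24.1; Q' = 296 − 5(24.1) = 175.5.
Change in price: 24.1 − 37.2 = -13.1.

ΔP = -13.1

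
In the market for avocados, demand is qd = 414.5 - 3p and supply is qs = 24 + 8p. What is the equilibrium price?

Set qd = qs: 414.5 - 3p = 24 + 8p.
390.5 = 11p, so p* = 35.5.
q* = 414.5 − 3(35.5) = 308.

p* = 35.5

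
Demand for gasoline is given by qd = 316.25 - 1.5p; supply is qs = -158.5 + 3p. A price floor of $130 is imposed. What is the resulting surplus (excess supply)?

Surplus = 110.25

Equilibrium price would be p* = 105.5, so the floor at 130 binds.
At p = 130: qd = 121.25, qs = 231.5.
Surplus = 231.5 − 121.25 = 110.25.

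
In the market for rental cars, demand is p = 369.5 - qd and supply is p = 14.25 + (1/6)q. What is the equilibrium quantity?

Set the two price expressions equal: 369.5 - q = 14.25 + (1/6)q.
355.25 = (7/6)q, so q* = 304.5.
p* = 369.5 − (1)(304.5) = 65.

q* = 304.5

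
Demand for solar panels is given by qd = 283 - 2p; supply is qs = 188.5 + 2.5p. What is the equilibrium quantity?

q* = 241

Set qd = qs: 283 - 2p = 188.5 + 2.5p.
94.5 = 4.5p, so p* = 21.
q* = 283 − 2(21) = 241.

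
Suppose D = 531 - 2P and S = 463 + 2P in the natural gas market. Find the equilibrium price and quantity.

P* = 17, Q* = 497

Set D = S: 531 - 2P = 463 + 2P.
68 = 4P, so P* = 17.
Q* = 531 − 2(17) = 497.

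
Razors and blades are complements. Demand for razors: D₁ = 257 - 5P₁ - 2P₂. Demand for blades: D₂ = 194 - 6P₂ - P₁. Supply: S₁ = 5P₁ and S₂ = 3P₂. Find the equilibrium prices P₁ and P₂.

P₁ = 21.875, P₂ = 19.125

Market 1: 257 - 5P₁ - 2P₂ = 5P₁ → 10P₁ + 2P₂ = 257.
Market 2: 9P₂ + P₁ = 194.
Eliminating P₂: 9×(1) − 2×(2) gives 88P₁ = 1925, so P₁ = 21.875.
Back-substitute into (2): P₂ = (194 − 1×21.875) / 9 = 19.125.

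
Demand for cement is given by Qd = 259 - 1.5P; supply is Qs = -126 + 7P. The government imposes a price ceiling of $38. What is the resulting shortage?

Shortage = 62

Equilibrium price would be P* = 770/17, so the ceiling at 38 binds.
At P = 38: Qd = 259 − 1.5(38) = 202, Qs = -126 + 7(38) = 140.
Shortage = 202 − 140 = 62.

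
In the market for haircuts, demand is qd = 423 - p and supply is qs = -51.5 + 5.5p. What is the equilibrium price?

Set qd = qs: 423 - p = -51.5 + 5.5p.
474.5 = 6.5p, so p* = 73.
q* = 423 − 1(73) = 350.

p* = 73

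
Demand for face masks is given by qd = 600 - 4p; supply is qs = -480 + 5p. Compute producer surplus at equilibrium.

Producer surplus = 1440

Equilibrium: 600 - 4p = -480 + 5p gives p* = 120, q* = 120.
Supply starts at p = 96 (where qs = 0).
PS = ½(120 − 96)(120) = 1440.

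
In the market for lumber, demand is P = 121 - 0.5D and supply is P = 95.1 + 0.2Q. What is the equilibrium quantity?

Q* = 37

Set the two price expressions equal: 121 - 0.5Q = 95.1 + 0.2Q.
25.9 = 0.7Q, so Q* = 37.
P* = 121 − (0.5)(37) = 102.5.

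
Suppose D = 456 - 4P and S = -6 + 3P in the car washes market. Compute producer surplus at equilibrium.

Producer surplus = 6144

Equilibrium: 456 - 4P = -6 + 3P gives P* = 66, Q* = 192.
Supply starts at P = 2 (where S = 0).
PS = ½(66 − 2)(192) = 6144.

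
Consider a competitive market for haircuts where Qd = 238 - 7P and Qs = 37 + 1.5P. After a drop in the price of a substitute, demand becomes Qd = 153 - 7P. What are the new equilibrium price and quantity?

Original equilibrium: P* = 402/17, Q* = 1232/17.
New equilibrium: 153 - 7P = 37 + 1.5P, so 116 = 8.5P and P' = 232/17; Q' = 153 − 7(232/17) = 977/17.

P' = 232/17, Q' = 977/17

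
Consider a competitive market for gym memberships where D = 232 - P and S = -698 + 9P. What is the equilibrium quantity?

Set D = S: 232 - P = -698 + 9P.
930 = 10P, so P* = 93.
Q* = 232 − 1(93) = 139.

Q* = 139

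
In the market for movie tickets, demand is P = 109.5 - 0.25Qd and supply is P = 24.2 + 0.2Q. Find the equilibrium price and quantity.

P* = 559/9, Q* = 1706/9

Set the two price expressions equal: 109.5 - 0.25Q = 24.2 + 0.2Q.
85.3 = 0.45Q, so Q* = 1706/9.
P* = 109.5 − (0.25)(1706/9) = 559/9.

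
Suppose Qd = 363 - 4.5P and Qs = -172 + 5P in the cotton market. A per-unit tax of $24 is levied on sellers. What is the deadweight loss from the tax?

Pre-tax equilibrium: P* = 1070/19, Q* = 2082/19.
Tax on sellers shifts supply to Qs = -172 + 5(P − 24) = -292 + 5P.
363 - 4.5P = -292 + 5P gives buyer price Pb = 1310/19; sellers receive Ps = 1310/19 − 24 = 854/19.
New quantity: Q = 363 − 4.5(1310/19) = 1002/19.
DWL = ½ × 24 × (2082/19 − 1002/19) = 12960/19.

Deadweight loss = 12960/19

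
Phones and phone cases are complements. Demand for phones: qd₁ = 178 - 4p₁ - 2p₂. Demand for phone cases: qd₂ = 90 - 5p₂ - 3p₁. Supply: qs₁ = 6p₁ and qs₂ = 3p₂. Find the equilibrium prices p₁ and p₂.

p₁ = 622/37, p₂ = 183/37

Market 1: 178 - 4p₁ - 2p₂ = 6p₁ → 10p₁ + 2p₂ = 178.
Market 2: 8p₂ + 3p₁ = 90.
Eliminating p₂: 8×(1) − 2×(2) gives 74p₁ = 1244, so p₁ = 622/37.
Back-substitute into (2): p₂ = (90 − 3×622/37) / 8 = 183/37.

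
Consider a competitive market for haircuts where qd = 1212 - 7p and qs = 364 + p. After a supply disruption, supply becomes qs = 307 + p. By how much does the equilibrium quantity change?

Original equilibrium: p* = 106, q* = 470.
New equilibrium: 1212 - 7p = 307 + p, so 905 = 8p and p' = 113.125; q' = 1212 − 7(113.125) = 420.125.
Change in quantity: 420.125 − 470 = -49.875.

Δq = -49.875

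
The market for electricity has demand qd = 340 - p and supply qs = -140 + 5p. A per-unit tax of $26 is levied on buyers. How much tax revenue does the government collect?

Tax revenue = 18590/3

Pre-tax equilibrium: p* = 80, q* = 260.
Tax on buyers shifts demand to qd = 340 − 1(p + 26) = 314 - p.
314 - p = -140 + 5p gives seller price ps = 227/3; buyers pay pb = 227/3 + 26 = 305/3.
New quantity: q = 340 − 1(305/3) = 715/3.
Revenue = 26 × 715/3 = 18590/3.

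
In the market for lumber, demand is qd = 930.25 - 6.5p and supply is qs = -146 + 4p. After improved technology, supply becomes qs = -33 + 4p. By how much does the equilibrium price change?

Δp = -226/21

Original equilibrium: p* = 102.5, q* = 264.
New equilibrium: 930.25 - 6.5p = -33 + 4p, so 963.25 = 10.5p and p' = 3853/42; q' = 930.25 − 6.5(3853/42) = 7013/21.
Change in price: 3853/42 − 102.5 = -226/21.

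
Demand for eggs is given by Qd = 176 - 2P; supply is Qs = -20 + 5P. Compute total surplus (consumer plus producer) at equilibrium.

Equilibrium: 176 - 2P = -20 + 5P gives P* = 28, Q* = 120.
Demand choke price: P = 88; supply starts at P = 4.
CS = ½(88 − 28)(120) = 3600; PS = ½(28 − 4)(120) = 1440.

Total surplus = 5040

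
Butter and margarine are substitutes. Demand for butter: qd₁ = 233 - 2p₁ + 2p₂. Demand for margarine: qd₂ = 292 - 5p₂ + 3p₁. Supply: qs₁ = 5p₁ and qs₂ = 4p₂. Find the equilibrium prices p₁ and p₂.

p₁ = 2681/57, p₂ = 2743/57

Market 1: 233 - 2p₁ + 2p₂ = 5p₁ → 7p₁ - 2p₂ = 233.
Market 2: 9p₂ - 3p₁ = 292.
Eliminating p₂: 9×(1) + 2×(2) gives 57p₁ = 2681, so p₁ = 2681/57.
Back-substitute into (2): p₂ = (292 + 3×2681/57) / 9 = 2743/57.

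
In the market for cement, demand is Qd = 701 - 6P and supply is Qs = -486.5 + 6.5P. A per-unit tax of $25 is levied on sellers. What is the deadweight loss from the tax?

Pre-tax equilibrium: P* = 95, Q* = 131.
Tax on sellers shifts supply to Qs = -486.5 + 6.5(P − 25) = -649 + 6.5P.
701 - 6P = -649 + 6.5P gives buyer price Pb = 108; sellers receive Ps = 108 − 25 = 83.
New quantity: Q = 701 − 6(108) = 53.
DWL = ½ × 25 × (131 − 53) = 975.

Deadweight loss = 975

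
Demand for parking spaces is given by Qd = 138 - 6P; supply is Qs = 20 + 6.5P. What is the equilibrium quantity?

Set Qd = Qs: 138 - 6P = 20 + 6.5P.
118 = 12.5P, so P* = 9.44.
Q* = 138 − 6(9.44) = 81.36.

Q* = 81.36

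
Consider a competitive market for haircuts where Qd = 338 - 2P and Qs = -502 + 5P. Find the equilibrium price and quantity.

Set Qd = Qs: 338 - 2P = -502 + 5P.
840 = 7P, so P* = 120.
Q* = 338 − 2(120) = 98.

P* = 120, Q* = 98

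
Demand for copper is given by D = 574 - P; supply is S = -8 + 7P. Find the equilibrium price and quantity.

Set D = S: 574 - P = -8 + 7P.
582 = 8P, so P* = 72.75.
Q* = 574 − 1(72.75) = 501.25.

P* = 72.75, Q* = 501.25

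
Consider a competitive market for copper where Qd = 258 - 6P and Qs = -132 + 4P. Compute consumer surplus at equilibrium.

Equilibrium: 258 - 6P = -132 + 4P gives P* = 39, Q* = 24.
Demand choke price (Qd = 0): P = 43.
CS = ½(43 − 39)(24) = 48.

Consumer surplus = 48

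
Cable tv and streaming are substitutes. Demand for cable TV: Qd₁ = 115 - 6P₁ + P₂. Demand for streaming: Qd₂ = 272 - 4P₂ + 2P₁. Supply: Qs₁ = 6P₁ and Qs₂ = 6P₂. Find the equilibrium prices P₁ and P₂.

P₁ = 711/59, P₂ = 1747/59

Market 1: 115 - 6P₁ + P₂ = 6P₁ → 12P₁ - P₂ = 115.
Market 2: 10P₂ - 2P₁ = 272.
Eliminating P₂: 10×(1) + 1×(2) gives 118P₁ = 1422, so P₁ = 711/59.
Back-substitute into (2): P₂ = (272 + 2×711/59) / 10 = 1747/59.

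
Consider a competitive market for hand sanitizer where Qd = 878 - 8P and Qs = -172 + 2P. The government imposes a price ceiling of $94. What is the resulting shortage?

Shortage = 110

Equilibrium price would be P* = 105, so the ceiling at 94 binds.
At P = 94: Qd = 878 − 8(94) = 126, Qs = -172 + 2(94) = 16.
Shortage = 126 − 16 = 110.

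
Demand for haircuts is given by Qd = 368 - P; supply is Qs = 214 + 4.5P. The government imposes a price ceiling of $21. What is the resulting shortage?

Equilibrium price would be P* = 28, so the ceiling at 21 binds.
At P = 21: Qd = 368 − 1(21) = 347, Qs = 214 + 4.5(21) = 308.5.
Shortage = 347 − 308.5 = 38.5.

Shortage = 38.5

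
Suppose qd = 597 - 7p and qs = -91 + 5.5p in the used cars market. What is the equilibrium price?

Set qd = qs: 597 - 7p = -91 + 5.5p.
688 = 12.5p, so p* = 55.04.
q* = 597 − 7(55.04) = 211.72.

p* = 55.04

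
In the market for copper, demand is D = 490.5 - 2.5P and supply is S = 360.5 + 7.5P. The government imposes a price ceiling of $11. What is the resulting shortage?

Equilibrium price would be P* = 13, so the ceiling at 11 binds.
At P = 11: D = 490.5 − 2.5(11) = 463, S = 360.5 + 7.5(11) = 443.
Shortage = 463 − 443 = 20.

Shortage = 20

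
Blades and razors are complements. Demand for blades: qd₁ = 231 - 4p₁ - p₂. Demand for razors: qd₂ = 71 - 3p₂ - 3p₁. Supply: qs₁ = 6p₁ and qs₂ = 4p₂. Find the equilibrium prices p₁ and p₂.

p₁ = 1546/67, p₂ = 17/67

Market 1: 231 - 4p₁ - p₂ = 6p₁ → 10p₁ + p₂ = 231.
Market 2: 7p₂ + 3p₁ = 71.
Eliminating p₂: 7×(1) − 1×(2) gives 67p₁ = 1546, so p₁ = 1546/67.
Back-substitute into (2): p₂ = (71 − 3×1546/67) / 7 = 17/67.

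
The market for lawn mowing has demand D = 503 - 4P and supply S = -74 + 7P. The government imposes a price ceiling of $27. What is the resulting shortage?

Shortage = 280

Equilibrium price would be P* = 577/11, so the ceiling at 27 binds.
At P = 27: D = 503 − 4(27) = 395, S = -74 + 7(27) = 115.
Shortage = 395 − 115 = 280.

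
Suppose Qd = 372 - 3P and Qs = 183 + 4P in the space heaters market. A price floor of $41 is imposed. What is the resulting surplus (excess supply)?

Equilibrium price would be P* = 27, so the floor at 41 binds.
At P = 41: Qd = 249, Qs = 347.
Surplus = 347 − 249 = 98.

Surplus = 98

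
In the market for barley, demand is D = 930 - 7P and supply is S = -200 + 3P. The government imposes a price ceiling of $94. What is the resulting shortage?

Equilibrium price would be P* = 113, so the ceiling at 94 binds.
At P = 94: D = 930 − 7(94) = 272, S = -200 + 3(94) = 82.
Shortage = 272 − 82 = 190.

Shortage = 190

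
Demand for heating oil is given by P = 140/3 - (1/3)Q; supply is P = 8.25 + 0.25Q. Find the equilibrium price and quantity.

Set the two price expressions equal: 140/3 - (1/3)Q = 8.25 + 0.25Q.
461/12 = (7/12)Q, so Q* = 461/7.
P* = 140/3 − (1/3)(461/7) = 173/7.

P* = 173/7, Q* = 461/7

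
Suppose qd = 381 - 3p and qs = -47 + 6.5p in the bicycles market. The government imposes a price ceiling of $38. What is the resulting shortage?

Shortage = 67

Equilibrium price would be p* = 856/19, so the ceiling at 38 binds.
At p = 38: qd = 381 − 3(38) = 267, qs = -47 + 6.5(38) = 200.
Shortage = 267 − 200 = 67.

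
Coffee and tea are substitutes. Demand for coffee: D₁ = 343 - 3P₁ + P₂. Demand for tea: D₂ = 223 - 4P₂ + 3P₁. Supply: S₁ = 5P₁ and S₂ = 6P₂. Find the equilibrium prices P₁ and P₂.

P₁ = 3653/77, P₂ = 2813/77

Market 1: 343 - 3P₁ + P₂ = 5P₁ → 8P₁ - P₂ = 343.
Market 2: 10P₂ - 3P₁ = 223.
Eliminating P₂: 10×(1) + 1×(2) gives 77P₁ = 3653, so P₁ = 3653/77.
Back-substitute into (2): P₂ = (223 + 3×3653/77) / 10 = 2813/77.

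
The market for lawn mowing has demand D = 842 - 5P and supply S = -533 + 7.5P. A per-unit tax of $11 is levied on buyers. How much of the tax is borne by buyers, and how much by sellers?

Buyers bear $6.6, sellers bear $4.4

Pre-tax equilibrium: P* = 110, Q* = 292.
Tax on buyers shifts demand to D = 842 − 5(P + 11) = 787 - 5P.
787 - 5P = -533 + 7.5P gives seller price Ps = 105.6; buyers pay Pb = 105.6 + 11 = 116.6.
New quantity: Q = 842 − 5(116.6) = 259.
Buyer burden = 116.6 − 110 = 6.6; seller burden = 110 − 105.6 = 4.4.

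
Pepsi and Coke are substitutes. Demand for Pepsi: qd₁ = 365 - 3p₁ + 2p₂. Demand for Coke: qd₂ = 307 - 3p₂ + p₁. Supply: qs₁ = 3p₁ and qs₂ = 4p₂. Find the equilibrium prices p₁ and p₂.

Market 1: 365 - 3p₁ + 2p₂ = 3p₁ → 6p₁ - 2p₂ = 365.
Market 2: 7p₂ - p₁ = 307.
Eliminating p₂: 7×(1) + 2×(2) gives 40p₁ = 3169, so p₁ = 79.225.
Back-substitute into (2): p₂ = (307 + 1×79.225) / 7 = 55.175.

p₁ = 79.225, p₂ = 55.175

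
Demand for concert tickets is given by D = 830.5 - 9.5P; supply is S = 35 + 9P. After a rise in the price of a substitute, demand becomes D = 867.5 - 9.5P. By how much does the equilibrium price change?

Original equilibrium: P* = 43, Q* = 422.
New equilibrium: 867.5 - 9.5P = 35 + 9P, so 832.5 = 18.5P and P' = 45; Q' = 867.5 − 9.5(45) = 440.
Change in price: 45 − 43 = 2.

ΔP = 2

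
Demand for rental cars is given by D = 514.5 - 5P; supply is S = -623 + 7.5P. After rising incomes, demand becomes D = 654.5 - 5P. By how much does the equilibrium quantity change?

Original equilibrium: P* = 91, Q* = 59.5.
New equilibrium: 654.5 - 5P = -623 + 7.5P, so 1277.5 = 12.5P and P' = 102.2; Q' = 654.5 − 5(102.2) = 143.5.
Change in quantity: 143.5 − 59.5 = 84.

ΔQ = 84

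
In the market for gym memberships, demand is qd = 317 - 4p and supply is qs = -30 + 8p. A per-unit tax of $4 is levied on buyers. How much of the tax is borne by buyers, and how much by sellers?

Buyers bear 8/3, sellers bear 4/3

Pre-tax equilibrium: p* = 347/12, q* = 604/3.
Tax on buyers shifts demand to qd = 317 − 4(p + 4) = 301 - 4p.
301 - 4p = -30 + 8p gives seller price ps = 331/12; buyers pay pb = 331/12 + 4 = 379/12.
New quantity: q = 317 − 4(379/12) = 572/3.
Buyer burden = 379/12 − 347/12 = 8/3; seller burden = 347/12 − 331/12 = 4/3.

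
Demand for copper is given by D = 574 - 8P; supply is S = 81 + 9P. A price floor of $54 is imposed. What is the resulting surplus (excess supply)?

Equilibrium price would be P* = 29, so the floor at 54 binds.
At P = 54: D = 142, S = 567.
Surplus = 567 − 142 = 425.

Surplus = 425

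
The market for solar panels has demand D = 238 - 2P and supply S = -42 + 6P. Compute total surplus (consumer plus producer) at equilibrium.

Equilibrium: 238 - 2P = -42 + 6P gives P* = 35, Q* = 168.
Demand choke price: P = 119; supply starts at P = 7.
CS = ½(119 − 35)(168) = 7056; PS = ½(35 − 7)(168) = 2352.

Total surplus = 9408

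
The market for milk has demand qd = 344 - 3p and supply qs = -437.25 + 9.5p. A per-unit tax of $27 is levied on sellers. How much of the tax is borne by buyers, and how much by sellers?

Buyers bear $20.52, sellers bear $6.48

Pre-tax equilibrium: p* = 62.5, q* = 156.5.
Tax on sellers shifts supply to qs = -437.25 + 9.5(p − 27) = -693.75 + 9.5p.
344 - 3p = -693.75 + 9.5p gives buyer price pb = 83.02; sellers receive ps = 83.02 − 27 = 56.02.
New quantity: q = 344 − 3(83.02) = 94.94.
Buyer burden = 83.02 − 62.5 = 20.52; seller burden = 62.5 − 56.02 = 6.48.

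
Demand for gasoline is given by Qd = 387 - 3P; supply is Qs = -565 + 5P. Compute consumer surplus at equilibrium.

Equilibrium: 387 - 3P = -565 + 5P gives P* = 119, Q* = 30.
Demand choke price (Qd = 0): P = 129.
CS = ½(129 − 119)(30) = 150.

Consumer surplus = 150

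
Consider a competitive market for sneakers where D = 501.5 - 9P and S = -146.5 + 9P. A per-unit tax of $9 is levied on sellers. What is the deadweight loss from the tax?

Deadweight loss = 182.25

Pre-tax equilibrium: P* = 36, Q* = 177.5.
Tax on sellers shifts supply to S = -146.5 + 9(P − 9) = -227.5 + 9P.
501.5 - 9P = -227.5 + 9P gives buyer price Pb = 40.5; sellers receive Ps = 40.5 − 9 = 31.5.
New quantity: Q = 501.5 − 9(40.5) = 137.
DWL = ½ × 9 × (177.5 − 137) = 182.25.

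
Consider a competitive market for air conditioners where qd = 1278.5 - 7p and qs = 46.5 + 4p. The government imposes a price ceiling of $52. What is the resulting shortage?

Shortage = 660

Equilibrium price would be p* = 112, so the ceiling at 52 binds.
At p = 52: qd = 1278.5 − 7(52) = 914.5, qs = 46.5 + 4(52) = 254.5.
Shortage = 914.5 − 254.5 = 660.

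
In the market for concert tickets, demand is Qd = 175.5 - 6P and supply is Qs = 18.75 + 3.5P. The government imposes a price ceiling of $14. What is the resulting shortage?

Shortage = 23.75

Equilibrium price would be P* = 16.5, so the ceiling at 14 binds.
At P = 14: Qd = 175.5 − 6(14) = 91.5, Qs = 18.75 + 3.5(14) = 67.75.
Shortage = 91.5 − 67.75 = 23.75.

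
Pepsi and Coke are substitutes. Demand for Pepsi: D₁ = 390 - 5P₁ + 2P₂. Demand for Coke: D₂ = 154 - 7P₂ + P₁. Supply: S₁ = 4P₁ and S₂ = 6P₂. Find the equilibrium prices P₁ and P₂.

Market 1: 390 - 5P₁ + 2P₂ = 4P₁ → 9P₁ - 2P₂ = 390.
Market 2: 13P₂ - P₁ = 154.
Eliminating P₂: 13×(1) + 2×(2) gives 115P₁ = 5378, so P₁ = 5378/115.
Back-substitute into (2): P₂ = (154 + 1×5378/115) / 13 = 1776/115.

P₁ = 5378/115, P₂ = 1776/115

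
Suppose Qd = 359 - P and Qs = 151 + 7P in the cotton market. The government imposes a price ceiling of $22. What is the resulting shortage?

Equilibrium price would be P* = 26, so the ceiling at 22 binds.
At P = 22: Qd = 359 − 1(22) = 337, Qs = 151 + 7(22) = 305.
Shortage = 337 − 305 = 32.

Shortage = 32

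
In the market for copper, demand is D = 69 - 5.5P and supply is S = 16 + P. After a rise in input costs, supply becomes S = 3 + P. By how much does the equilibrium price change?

ΔP = 2

Original equilibrium: P* = 106/13, Q* = 314/13.
New equilibrium: 69 - 5.5P = 3 + P, so 66 = 6.5P and P' = 132/13; Q' = 69 − 5.5(132/13) = 171/13.
Change in price: 132/13 − 106/13 = 2.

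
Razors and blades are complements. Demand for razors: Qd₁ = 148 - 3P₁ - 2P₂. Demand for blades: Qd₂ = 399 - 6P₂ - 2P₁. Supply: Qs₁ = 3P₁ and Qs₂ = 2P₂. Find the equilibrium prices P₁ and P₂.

Market 1: 148 - 3P₁ - 2P₂ = 3P₁ → 6P₁ + 2P₂ = 148.
Market 2: 8P₂ + 2P₁ = 399.
Eliminating P₂: 8×(1) − 2×(2) gives 44P₁ = 386, so P₁ = 193/22.
Back-substitute into (2): P₂ = (399 − 2×193/22) / 8 = 1049/22.

P₁ = 193/22, P₂ = 1049/22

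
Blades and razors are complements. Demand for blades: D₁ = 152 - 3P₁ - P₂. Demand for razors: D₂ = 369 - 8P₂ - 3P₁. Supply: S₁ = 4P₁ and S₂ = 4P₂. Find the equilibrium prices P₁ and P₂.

P₁ = 485/27, P₂ = 709/27

Market 1: 152 - 3P₁ - P₂ = 4P₁ → 7P₁ + P₂ = 152.
Market 2: 12P₂ + 3P₁ = 369.
Eliminating P₂: 12×(1) − 1×(2) gives 81P₁ = 1455, so P₁ = 485/27.
Back-substitute into (2): P₂ = (369 − 3×485/27) / 12 = 709/27.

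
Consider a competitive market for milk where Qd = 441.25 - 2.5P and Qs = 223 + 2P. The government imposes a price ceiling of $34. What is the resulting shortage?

Shortage = 65.25

Equilibrium price would be P* = 48.5, so the ceiling at 34 binds.
At P = 34: Qd = 441.25 − 2.5(34) = 356.25, Qs = 223 + 2(34) = 291.
Shortage = 356.25 − 291 = 65.25.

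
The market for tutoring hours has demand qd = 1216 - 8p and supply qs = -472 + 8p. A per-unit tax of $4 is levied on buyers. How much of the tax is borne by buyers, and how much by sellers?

Pre-tax equilibrium: p* = 105.5, q* = 372.
Tax on buyers shifts demand to qd = 1216 − 8(p + 4) = 1184 - 8p.
1184 - 8p = -472 + 8p gives seller price ps = 103.5; buyers pay pb = 103.5 + 4 = 107.5.
New quantity: q = 1216 − 8(107.5) = 356.
Buyer burden = 107.5 − 105.5 = 2; seller burden = 105.5 − 103.5 = 2.

Buyers bear $2, sellers bear $2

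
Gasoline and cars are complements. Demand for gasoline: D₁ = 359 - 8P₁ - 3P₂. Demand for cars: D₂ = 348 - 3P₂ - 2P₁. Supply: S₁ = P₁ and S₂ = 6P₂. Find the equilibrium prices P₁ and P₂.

P₁ = 29.16, P₂ = 2414/75

Market 1: 359 - 8P₁ - 3P₂ = P₁ → 9P₁ + 3P₂ = 359.
Market 2: 9P₂ + 2P₁ = 348.
Eliminating P₂: 9×(1) − 3×(2) gives 75P₁ = 2187, so P₁ = 29.16.
Back-substitute into (2): P₂ = (348 − 2×29.16) / 9 = 2414/75.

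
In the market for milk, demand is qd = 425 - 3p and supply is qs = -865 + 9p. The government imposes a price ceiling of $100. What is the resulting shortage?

Shortage = 90

Equilibrium price would be p* = 107.5, so the ceiling at 100 binds.
At p = 100: qd = 425 − 3(100) = 125, qs = -865 + 9(100) = 35.
Shortage = 125 − 35 = 90.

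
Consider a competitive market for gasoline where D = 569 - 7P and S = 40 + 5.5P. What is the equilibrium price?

P* = 42.32

Set D = S: 569 - 7P = 40 + 5.5P.
529 = 12.5P, so P* = 42.32.
Q* = 569 − 7(42.32) = 272.76.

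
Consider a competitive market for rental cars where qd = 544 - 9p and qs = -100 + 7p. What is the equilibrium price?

Set qd = qs: 544 - 9p = -100 + 7p.
644 = 16p, so p* = 40.25.
q* = 544 − 9(40.25) = 181.75.

p* = 40.25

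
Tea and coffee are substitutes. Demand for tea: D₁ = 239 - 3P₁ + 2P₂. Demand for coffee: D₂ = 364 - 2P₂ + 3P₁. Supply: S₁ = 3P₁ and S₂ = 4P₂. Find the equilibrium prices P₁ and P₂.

P₁ = 1081/15, P₂ = 96.7

Market 1: 239 - 3P₁ + 2P₂ = 3P₁ → 6P₁ - 2P₂ = 239.
Market 2: 6P₂ - 3P₁ = 364.
Eliminating P₂: 6×(1) + 2×(2) gives 30P₁ = 2162, so P₁ = 1081/15.
Back-substitute into (2): P₂ = (364 + 3×1081/15) / 6 = 96.7.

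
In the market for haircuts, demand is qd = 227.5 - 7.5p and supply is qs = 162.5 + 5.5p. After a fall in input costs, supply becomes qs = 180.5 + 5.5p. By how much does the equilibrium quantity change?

Original equilibrium: p* = 5, q* = 190.
New equilibrium: 227.5 - 7.5p = 180.5 + 5.5p, so 47 = 13p and p' = 47/13; q' = 227.5 − 7.5(47/13) = 2605/13.
Change in quantity: 2605/13 − 190 = 135/13.

Δq = 135/13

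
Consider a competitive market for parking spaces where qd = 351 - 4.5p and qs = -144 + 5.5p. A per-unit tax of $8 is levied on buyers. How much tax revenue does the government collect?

Tax revenue = 867.6

Pre-tax equilibrium: p* = 49.5, q* = 128.25.
Tax on buyers shifts demand to qd = 351 − 4.5(p + 8) = 315 - 4.5p.
315 - 4.5p = -144 + 5.5p gives seller price ps = 45.9; buyers pay pb = 45.9 + 8 = 53.9.
New quantity: q = 351 − 4.5(53.9) = 108.45.
Revenue = 8 × 108.45 = 867.6.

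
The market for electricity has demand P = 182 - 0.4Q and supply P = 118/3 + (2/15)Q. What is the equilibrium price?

Set the two price expressions equal: 182 - 0.4Q = 118/3 + (2/15)Q.
428/3 = (8/15)Q, so Q* = 267.5.
P* = 182 − (0.4)(267.5) = 75.

P* = 75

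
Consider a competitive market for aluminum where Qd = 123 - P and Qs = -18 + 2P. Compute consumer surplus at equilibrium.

Equilibrium: 123 - P = -18 + 2P gives P* = 47, Q* = 76.
Demand choke price (Qd = 0): P = 123.
CS = ½(123 − 47)(76) = 2888.

Consumer surplus = 2888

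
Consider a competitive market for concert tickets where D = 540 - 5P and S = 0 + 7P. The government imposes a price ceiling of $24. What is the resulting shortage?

Equilibrium price would be P* = 45, so the ceiling at 24 binds.
At P = 24: D = 540 − 5(24) = 420, S = 0 + 7(24) = 168.
Shortage = 420 − 168 = 252.

Shortage = 252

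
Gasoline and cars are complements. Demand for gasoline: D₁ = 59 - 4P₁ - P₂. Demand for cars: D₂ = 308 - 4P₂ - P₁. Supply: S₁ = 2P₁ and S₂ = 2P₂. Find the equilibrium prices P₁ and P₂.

Market 1: 59 - 4P₁ - P₂ = 2P₁ → 6P₁ + P₂ = 59.
Market 2: 6P₂ + P₁ = 308.
Eliminating P₂: 6×(1) − 1×(2) gives 35P₁ = 46, so P₁ = 46/35.
Back-substitute into (2): P₂ = (308 − 1×46/35) / 6 = 1789/35.

P₁ = 46/35, P₂ = 1789/35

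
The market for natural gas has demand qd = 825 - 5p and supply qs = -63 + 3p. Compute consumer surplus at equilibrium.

Equilibrium: 825 - 5p = -63 + 3p gives p* = 111, q* = 270.
Demand choke price (qd = 0): p = 165.
CS = ½(165 − 111)(270) = 7290.

Consumer surplus = 7290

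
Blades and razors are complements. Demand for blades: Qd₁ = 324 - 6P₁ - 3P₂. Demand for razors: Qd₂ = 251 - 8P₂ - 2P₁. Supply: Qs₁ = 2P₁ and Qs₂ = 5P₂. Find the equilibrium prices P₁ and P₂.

Market 1: 324 - 6P₁ - 3P₂ = 2P₁ → 8P₁ + 3P₂ = 324.
Market 2: 13P₂ + 2P₁ = 251.
Eliminating P₂: 13×(1) − 3×(2) gives 98P₁ = 3459, so P₁ = 3459/98.
Back-substitute into (2): P₂ = (251 − 2×3459/98) / 13 = 680/49.

P₁ = 3459/98, P₂ = 680/49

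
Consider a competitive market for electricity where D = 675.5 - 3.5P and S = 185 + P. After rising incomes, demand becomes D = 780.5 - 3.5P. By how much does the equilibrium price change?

Original equilibrium: P* = 109, Q* = 294.
New equilibrium: 780.5 - 3.5P = 185 + P, so 595.5 = 4.5P and P' = 397/3; Q' = 780.5 − 3.5(397/3) = 952/3.
Change in price: 397/3 − 109 = 70/3.

ΔP = 70/3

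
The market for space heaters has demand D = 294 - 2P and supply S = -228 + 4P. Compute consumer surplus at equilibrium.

Consumer surplus = 3600

Equilibrium: 294 - 2P = -228 + 4P gives P* = 87, Q* = 120.
Demand choke price (D = 0): P = 147.
CS = ½(147 − 87)(120) = 3600.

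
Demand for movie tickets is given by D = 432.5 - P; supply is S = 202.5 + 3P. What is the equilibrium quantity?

Q* = 375

Set D = S: 432.5 - P = 202.5 + 3P.
230 = 4P, so P* = 57.5.
Q* = 432.5 − 1(57.5) = 375.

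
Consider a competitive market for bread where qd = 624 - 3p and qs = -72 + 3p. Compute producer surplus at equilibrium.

Producer surplus = 12696

Equilibrium: 624 - 3p = -72 + 3p gives p* = 116, q* = 276.
Supply starts at p = 24 (where qs = 0).
PS = ½(116 − 24)(276) = 12696.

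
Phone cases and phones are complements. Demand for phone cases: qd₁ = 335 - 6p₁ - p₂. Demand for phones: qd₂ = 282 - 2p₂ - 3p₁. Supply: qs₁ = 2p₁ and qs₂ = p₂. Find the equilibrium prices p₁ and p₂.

p₁ = 241/7, p₂ = 417/7

Market 1: 335 - 6p₁ - p₂ = 2p₁ → 8p₁ + p₂ = 335.
Market 2: 3p₂ + 3p₁ = 282.
Eliminating p₂: 3×(1) − 1×(2) gives 21p₁ = 723, so p₁ = 241/7.
Back-substitute into (2): p₂ = (282 − 3×241/7) / 3 = 417/7.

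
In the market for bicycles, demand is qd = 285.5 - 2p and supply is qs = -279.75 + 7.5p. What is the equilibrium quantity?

Set qd = qs: 285.5 - 2p = -279.75 + 7.5p.
565.25 = 9.5p, so p* = 59.5.
q* = 285.5 − 2(59.5) = 166.5.

q* = 166.5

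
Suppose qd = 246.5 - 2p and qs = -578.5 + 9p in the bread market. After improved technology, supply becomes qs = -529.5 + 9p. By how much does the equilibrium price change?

Original equilibrium: p* = 75, q* = 96.5.
New equilibrium: 246.5 - 2p = -529.5 + 9p, so 776 = 11p and p' = 776/11; q' = 246.5 − 2(776/11) = 2319/22.
Change in price: 776/11 − 75 = -49/11.

Δp = -49/11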